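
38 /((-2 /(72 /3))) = -456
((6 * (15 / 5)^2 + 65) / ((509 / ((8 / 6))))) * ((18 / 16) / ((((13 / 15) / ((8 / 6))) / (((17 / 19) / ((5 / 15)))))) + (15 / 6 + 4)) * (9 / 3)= 1310428 / 125723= 10.42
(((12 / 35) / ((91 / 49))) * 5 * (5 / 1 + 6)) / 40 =33 / 130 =0.25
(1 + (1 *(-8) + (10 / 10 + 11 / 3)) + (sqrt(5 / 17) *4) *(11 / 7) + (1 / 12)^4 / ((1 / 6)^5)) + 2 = 1 / 24 + 44 *sqrt(85) / 119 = 3.45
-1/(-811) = 1/811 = 0.00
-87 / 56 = -1.55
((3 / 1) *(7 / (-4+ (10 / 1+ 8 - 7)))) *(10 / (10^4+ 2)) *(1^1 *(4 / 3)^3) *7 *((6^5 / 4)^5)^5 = 1368644854298390133281976237669754337659960920702539833486753028043043439983334522880 / 1667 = 821022708037426594650255700000000000000000000000000000000000000000000000000000000.00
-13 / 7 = -1.86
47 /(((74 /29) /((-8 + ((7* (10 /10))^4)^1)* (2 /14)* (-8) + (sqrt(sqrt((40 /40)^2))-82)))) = -26866093 /518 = -51865.04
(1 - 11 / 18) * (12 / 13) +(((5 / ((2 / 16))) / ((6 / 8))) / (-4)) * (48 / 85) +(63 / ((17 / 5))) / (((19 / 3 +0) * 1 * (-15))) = -92783 / 12597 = -7.37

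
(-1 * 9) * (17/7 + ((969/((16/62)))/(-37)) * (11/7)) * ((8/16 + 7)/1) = 43928595/4144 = 10600.53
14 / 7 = 2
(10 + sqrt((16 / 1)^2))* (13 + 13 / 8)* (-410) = -311805 / 2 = -155902.50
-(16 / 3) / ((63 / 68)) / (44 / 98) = -3808 / 297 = -12.82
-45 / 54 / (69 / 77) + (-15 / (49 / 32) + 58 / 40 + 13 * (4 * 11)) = 114154217 / 202860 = 562.72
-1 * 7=-7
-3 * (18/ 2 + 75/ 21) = -264/ 7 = -37.71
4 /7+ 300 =2104 /7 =300.57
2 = 2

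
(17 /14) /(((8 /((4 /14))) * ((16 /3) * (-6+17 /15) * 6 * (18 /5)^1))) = -425 /5494272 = -0.00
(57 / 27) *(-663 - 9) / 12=-1064 / 9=-118.22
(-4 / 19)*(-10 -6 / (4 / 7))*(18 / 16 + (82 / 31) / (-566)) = 3223789 / 666748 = 4.84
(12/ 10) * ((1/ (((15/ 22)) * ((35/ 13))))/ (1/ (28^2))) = 64064/ 125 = 512.51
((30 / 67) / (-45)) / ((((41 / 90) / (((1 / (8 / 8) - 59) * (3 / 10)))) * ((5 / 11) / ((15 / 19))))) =34452 / 52193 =0.66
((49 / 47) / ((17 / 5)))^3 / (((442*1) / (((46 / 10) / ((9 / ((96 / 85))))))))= 216474160 / 5749138719129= 0.00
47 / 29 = 1.62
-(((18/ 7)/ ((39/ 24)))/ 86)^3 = -373248/ 59914169497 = -0.00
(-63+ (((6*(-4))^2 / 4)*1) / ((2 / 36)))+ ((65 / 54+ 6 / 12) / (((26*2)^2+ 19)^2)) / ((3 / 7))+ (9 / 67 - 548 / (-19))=279387649748686 / 109222135911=2557.98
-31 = -31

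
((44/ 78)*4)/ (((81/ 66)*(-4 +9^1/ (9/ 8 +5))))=-0.73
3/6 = 1/2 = 0.50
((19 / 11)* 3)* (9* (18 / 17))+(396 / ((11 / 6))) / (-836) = 49.12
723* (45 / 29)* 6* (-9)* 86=-151092540 / 29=-5210087.59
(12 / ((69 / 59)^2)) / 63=13924 / 99981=0.14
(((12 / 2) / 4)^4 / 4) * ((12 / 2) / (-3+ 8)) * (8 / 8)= 243 / 160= 1.52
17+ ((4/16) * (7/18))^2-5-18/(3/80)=-2426063/5184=-467.99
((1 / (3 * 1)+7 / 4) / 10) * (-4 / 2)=-0.42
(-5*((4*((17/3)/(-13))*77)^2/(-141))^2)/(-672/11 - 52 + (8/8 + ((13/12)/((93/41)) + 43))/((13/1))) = 1025210208092263424/1376027464128057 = 745.05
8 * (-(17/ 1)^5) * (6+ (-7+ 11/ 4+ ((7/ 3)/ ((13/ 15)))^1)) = -655973934/ 13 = -50459533.38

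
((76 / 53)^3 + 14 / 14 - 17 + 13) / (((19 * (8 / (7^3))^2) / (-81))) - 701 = -53956286137 / 181034432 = -298.04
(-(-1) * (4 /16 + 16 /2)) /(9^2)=11 /108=0.10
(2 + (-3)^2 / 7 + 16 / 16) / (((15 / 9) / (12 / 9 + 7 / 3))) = 66 / 7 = 9.43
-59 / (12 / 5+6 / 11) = -3245 / 162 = -20.03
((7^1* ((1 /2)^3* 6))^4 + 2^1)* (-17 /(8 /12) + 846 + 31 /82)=820335551 /1312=625255.76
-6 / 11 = -0.55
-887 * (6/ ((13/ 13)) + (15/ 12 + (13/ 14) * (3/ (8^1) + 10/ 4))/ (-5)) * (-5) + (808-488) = 2626767/ 112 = 23453.28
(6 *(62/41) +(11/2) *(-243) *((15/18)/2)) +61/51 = -546.61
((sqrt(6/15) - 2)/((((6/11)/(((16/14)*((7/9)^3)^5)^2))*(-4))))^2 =36047758588291609122536675909043240722184975063415168/80865463496149404468593092327932226787916403239203299788045 - 6554137925143928931370304710735134676760904556984576*sqrt(10)/80865463496149404468593092327932226787916403239203299788045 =0.00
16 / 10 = 8 / 5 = 1.60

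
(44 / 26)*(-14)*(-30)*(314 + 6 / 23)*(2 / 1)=10274880 / 23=446733.91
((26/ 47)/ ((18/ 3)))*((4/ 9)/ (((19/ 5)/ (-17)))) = -4420/ 24111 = -0.18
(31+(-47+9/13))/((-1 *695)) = 0.02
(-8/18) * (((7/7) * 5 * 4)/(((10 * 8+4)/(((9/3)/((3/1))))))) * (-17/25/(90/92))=3128/42525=0.07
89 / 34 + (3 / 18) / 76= 20309 / 7752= 2.62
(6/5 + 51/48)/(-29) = -181/2320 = -0.08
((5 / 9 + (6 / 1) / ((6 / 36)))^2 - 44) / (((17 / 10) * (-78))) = -523385 / 53703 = -9.75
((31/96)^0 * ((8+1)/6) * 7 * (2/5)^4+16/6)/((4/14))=19264/1875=10.27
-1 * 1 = -1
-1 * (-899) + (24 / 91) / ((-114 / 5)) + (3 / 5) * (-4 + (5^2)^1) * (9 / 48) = 124674861 / 138320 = 901.35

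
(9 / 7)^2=81 / 49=1.65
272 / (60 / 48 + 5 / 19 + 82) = 20672 / 6347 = 3.26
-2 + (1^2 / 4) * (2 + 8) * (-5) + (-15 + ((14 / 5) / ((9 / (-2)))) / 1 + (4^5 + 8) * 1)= 90169 / 90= 1001.88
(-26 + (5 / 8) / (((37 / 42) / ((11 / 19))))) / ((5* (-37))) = 71957 / 520220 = 0.14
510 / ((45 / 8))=272 / 3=90.67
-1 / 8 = -0.12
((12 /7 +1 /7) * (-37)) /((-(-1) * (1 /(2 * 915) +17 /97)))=-85382310 /218449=-390.86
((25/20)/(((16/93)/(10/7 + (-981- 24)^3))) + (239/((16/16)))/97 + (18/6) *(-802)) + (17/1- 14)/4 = -320494848556297/43456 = -7375157597.48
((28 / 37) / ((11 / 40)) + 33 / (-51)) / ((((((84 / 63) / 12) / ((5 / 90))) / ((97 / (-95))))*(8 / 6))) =-4237833 / 5258440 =-0.81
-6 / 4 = -3 / 2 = -1.50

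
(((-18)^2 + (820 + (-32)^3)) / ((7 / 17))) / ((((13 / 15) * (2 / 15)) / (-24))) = 1451541600 / 91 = 15951006.59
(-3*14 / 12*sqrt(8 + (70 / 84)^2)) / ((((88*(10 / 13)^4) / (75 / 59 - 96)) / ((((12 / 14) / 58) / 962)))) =12279033*sqrt(313) / 445681280000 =0.00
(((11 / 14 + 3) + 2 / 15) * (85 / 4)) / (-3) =-13991 / 504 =-27.76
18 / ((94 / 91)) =819 / 47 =17.43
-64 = -64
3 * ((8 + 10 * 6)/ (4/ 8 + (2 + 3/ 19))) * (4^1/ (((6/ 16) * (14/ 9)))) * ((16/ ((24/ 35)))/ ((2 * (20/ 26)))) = 806208/ 101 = 7982.26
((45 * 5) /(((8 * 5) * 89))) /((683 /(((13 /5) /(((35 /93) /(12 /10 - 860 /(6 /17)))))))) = -33125391 /21275450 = -1.56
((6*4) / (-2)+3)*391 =-3519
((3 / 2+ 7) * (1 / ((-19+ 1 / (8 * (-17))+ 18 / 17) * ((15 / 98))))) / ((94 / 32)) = -1812608 / 1720905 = -1.05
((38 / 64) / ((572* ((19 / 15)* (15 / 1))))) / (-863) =-1 / 15796352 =-0.00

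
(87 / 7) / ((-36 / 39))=-377 / 28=-13.46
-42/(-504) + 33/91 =0.45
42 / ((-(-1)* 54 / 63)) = 49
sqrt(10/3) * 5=5 * sqrt(30)/3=9.13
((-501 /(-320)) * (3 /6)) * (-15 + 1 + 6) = -501 /80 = -6.26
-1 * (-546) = 546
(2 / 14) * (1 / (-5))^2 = 1 / 175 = 0.01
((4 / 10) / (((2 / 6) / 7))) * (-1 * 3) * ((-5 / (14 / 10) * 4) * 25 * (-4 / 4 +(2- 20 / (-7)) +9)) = 810000 / 7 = 115714.29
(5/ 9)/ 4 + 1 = 41/ 36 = 1.14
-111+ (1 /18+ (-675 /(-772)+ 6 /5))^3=-4248741412186343 /41926580424000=-101.34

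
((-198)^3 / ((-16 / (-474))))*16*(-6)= 22076242848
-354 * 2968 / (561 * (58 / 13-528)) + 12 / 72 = 14295097 / 3818166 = 3.74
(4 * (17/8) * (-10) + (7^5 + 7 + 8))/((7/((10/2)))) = 11955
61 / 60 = 1.02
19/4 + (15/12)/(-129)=1223/258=4.74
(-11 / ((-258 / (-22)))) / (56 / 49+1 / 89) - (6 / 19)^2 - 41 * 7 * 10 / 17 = -96615917653 / 569212887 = -169.74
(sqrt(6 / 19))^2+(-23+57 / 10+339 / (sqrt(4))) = 14489 / 95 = 152.52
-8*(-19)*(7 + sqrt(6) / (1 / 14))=1064 + 2128*sqrt(6)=6276.51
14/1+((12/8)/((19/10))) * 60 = 1166/19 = 61.37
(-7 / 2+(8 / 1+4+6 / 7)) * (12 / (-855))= -262 / 1995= -0.13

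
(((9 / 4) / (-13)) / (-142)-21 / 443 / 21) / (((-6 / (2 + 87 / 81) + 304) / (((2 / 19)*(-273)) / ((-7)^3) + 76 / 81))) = -10865545687 / 3092106561846120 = -0.00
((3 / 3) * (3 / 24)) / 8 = 1 / 64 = 0.02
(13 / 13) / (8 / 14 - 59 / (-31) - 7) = -217 / 982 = -0.22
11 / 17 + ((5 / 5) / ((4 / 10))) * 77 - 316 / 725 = 4750331 / 24650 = 192.71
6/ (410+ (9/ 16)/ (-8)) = 768/ 52471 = 0.01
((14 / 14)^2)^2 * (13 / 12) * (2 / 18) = 13 / 108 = 0.12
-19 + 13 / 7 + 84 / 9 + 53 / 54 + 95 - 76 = 12.17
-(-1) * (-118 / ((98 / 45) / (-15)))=812.76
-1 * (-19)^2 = -361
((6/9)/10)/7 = 1/105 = 0.01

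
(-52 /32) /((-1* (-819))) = -1 /504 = -0.00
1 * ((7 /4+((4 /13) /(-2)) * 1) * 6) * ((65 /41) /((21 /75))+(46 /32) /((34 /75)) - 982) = -37832716629 /4059328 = -9319.95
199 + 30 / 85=199.35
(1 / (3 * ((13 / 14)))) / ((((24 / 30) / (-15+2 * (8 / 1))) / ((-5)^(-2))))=7 / 390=0.02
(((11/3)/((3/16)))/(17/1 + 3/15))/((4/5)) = 550/387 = 1.42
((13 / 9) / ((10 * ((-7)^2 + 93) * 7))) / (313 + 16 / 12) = 13 / 28120260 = 0.00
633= 633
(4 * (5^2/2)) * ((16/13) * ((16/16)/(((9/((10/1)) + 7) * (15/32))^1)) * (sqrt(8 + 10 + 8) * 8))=409600 * sqrt(26)/3081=677.88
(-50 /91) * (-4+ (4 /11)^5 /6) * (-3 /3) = -96605000 /43966923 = -2.20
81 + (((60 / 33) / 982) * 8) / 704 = 19249169 / 237644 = 81.00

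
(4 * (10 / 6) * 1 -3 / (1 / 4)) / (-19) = 16 / 57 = 0.28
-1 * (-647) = 647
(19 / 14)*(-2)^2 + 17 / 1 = 157 / 7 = 22.43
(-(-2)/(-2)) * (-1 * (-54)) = -54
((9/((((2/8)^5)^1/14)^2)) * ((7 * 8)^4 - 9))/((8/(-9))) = -20464574871896064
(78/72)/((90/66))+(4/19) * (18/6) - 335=-1140823/3420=-333.57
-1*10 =-10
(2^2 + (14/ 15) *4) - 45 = -559/ 15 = -37.27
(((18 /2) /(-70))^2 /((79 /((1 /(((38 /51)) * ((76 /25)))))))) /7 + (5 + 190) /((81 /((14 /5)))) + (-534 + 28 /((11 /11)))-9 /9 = -4228022404271 /8451662688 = -500.26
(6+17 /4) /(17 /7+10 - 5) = 287 /208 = 1.38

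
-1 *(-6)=6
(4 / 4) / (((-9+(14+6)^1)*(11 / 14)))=14 / 121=0.12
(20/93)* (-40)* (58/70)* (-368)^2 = -628367360/651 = -965234.04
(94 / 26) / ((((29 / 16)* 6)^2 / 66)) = 66176 / 32799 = 2.02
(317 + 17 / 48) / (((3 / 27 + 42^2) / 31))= 1416669 / 254032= 5.58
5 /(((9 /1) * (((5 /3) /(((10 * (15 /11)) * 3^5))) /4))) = 48600 /11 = 4418.18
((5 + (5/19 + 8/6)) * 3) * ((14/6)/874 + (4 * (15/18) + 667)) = 330432748/24909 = 13265.60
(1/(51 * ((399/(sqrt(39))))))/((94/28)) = 2 * sqrt(39)/136629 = 0.00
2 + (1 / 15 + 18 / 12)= 107 / 30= 3.57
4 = 4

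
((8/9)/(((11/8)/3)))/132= 16/1089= 0.01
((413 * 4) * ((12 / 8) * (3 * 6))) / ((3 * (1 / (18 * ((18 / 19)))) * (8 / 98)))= 3105846.95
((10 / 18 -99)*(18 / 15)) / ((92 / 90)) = -2658 / 23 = -115.57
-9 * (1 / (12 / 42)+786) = -14211 / 2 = -7105.50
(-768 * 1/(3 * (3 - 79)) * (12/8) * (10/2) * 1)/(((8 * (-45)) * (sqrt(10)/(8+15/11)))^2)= 10609/6207300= 0.00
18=18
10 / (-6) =-5 / 3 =-1.67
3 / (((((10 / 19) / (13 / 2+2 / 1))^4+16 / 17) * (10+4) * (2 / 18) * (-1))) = -32653620723 / 15935784928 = -2.05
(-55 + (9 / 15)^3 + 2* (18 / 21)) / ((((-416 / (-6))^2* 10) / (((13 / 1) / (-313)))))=8037 / 175280000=0.00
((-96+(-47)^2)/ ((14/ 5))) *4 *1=21130/ 7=3018.57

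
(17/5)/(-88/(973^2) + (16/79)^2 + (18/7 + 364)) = 100445106713/10830710908490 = 0.01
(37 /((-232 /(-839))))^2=963667849 /53824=17904.05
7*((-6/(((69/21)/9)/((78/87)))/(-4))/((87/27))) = 154791/19343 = 8.00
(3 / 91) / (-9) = -1 / 273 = -0.00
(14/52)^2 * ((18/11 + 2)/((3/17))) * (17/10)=14161/5577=2.54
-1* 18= -18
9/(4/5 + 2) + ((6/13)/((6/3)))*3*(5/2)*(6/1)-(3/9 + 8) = 2875/546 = 5.27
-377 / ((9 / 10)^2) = -37700 / 81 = -465.43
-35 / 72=-0.49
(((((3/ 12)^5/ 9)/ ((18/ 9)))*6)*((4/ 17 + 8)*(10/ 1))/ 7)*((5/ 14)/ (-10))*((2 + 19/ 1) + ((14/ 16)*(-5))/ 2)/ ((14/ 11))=-11825/ 5849088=-0.00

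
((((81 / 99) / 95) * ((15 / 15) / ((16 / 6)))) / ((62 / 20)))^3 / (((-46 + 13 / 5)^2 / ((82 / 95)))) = 4035015 / 7786584246888676768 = 0.00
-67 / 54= -1.24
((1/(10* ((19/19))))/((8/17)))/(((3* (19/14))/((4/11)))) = 119/6270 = 0.02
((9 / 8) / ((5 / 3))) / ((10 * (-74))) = -27 / 29600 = -0.00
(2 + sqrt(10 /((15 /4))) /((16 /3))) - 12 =-10 + sqrt(6) /8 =-9.69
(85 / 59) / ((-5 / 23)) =-391 / 59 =-6.63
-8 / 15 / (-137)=8 / 2055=0.00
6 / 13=0.46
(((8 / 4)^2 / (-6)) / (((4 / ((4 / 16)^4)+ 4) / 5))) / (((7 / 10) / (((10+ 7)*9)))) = -1275 / 1799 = -0.71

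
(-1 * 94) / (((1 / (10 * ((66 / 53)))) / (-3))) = 186120 / 53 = 3511.70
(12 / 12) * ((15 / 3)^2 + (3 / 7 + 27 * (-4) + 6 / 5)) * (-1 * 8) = 22784 / 35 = 650.97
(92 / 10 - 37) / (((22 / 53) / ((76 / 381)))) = -279946 / 20955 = -13.36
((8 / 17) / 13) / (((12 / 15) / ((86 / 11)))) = 860 / 2431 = 0.35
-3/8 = -0.38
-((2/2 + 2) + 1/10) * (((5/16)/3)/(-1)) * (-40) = -12.92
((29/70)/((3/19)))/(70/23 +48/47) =0.65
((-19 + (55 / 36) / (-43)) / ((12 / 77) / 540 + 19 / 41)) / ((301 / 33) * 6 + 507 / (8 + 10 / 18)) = -35815517815 / 99449308144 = -0.36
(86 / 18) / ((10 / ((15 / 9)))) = 43 / 54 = 0.80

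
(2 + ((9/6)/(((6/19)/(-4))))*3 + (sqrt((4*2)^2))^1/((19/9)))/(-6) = 973/114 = 8.54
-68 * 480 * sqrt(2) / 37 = -32640 * sqrt(2) / 37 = -1247.57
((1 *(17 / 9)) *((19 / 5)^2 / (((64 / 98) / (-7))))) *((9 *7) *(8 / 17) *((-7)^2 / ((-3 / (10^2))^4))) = -42471289000000 / 81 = -524336901234.57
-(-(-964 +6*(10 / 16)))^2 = -14753281 / 16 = -922080.06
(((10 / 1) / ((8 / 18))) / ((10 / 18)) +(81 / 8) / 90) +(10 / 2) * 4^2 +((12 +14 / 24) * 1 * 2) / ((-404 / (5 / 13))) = 37999861 / 315120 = 120.59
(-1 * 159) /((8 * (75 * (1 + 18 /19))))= -1007 /7400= -0.14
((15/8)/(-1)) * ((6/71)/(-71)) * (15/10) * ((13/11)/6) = 585/887216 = 0.00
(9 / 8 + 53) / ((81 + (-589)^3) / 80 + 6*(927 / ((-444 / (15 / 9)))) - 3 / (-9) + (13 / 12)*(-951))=-240315 / 11345335064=-0.00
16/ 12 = 4/ 3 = 1.33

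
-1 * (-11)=11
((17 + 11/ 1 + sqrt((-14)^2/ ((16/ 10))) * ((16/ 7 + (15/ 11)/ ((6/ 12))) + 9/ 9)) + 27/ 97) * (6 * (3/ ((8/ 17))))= 419679/ 388 + 70839 * sqrt(10)/ 88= 3627.24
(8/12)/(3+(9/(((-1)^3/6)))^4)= 2/25509177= 0.00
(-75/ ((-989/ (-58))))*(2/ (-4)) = 2175/ 989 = 2.20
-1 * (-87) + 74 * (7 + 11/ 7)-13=4958/ 7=708.29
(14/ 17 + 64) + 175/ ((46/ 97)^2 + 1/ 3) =14477077/ 38267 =378.32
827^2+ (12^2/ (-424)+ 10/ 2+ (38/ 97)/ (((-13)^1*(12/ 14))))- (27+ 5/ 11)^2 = 16574202647887/ 24260379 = 683179.87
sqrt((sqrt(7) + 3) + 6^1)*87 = 87*sqrt(sqrt(7) + 9) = 296.90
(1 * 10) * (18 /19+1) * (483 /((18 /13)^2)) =5033665 /1026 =4906.11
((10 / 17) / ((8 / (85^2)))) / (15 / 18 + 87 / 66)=70125 / 284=246.92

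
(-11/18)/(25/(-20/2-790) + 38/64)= -88/81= -1.09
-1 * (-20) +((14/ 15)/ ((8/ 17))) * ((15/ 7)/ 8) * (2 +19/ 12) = 8411/ 384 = 21.90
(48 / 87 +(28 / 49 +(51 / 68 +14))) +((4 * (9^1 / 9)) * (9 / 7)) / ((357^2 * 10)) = 912605877 / 57493660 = 15.87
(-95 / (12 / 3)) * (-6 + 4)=95 / 2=47.50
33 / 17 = 1.94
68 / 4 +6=23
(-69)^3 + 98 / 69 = -22667023 / 69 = -328507.58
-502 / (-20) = 251 / 10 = 25.10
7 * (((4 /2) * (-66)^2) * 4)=243936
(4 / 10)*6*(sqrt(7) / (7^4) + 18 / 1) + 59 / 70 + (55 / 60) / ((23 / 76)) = 12*sqrt(7) / 12005 + 227357 / 4830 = 47.07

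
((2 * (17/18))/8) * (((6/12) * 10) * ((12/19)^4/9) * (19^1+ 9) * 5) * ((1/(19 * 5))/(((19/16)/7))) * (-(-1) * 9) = 76769280/47045881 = 1.63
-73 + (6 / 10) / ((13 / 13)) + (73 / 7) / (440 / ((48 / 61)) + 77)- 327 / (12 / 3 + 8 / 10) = -150169979 / 1068760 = -140.51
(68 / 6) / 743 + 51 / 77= 0.68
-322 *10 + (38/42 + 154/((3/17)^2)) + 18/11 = 1197263/693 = 1727.65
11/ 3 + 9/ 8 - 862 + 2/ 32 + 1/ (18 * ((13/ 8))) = -1604513/ 1872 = -857.11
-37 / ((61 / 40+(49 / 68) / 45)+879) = -0.04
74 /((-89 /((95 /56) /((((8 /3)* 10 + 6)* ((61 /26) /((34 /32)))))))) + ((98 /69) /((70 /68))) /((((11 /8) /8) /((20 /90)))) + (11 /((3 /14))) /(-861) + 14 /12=2.87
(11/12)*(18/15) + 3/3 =21/10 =2.10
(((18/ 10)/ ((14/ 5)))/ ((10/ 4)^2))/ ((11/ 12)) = 216/ 1925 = 0.11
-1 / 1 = -1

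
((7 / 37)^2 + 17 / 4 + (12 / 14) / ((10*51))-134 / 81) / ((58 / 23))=15983402213 / 15307117560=1.04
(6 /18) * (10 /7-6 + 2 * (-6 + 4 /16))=-75 /14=-5.36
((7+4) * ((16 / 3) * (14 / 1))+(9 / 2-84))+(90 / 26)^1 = 58133 / 78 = 745.29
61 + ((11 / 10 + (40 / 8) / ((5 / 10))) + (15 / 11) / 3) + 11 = 9191 / 110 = 83.55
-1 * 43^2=-1849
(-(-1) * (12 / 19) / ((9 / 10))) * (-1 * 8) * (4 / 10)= -128 / 57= -2.25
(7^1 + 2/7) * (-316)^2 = 5092656/7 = 727522.29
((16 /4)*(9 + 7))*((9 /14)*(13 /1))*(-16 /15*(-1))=19968 /35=570.51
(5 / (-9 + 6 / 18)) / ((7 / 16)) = -1.32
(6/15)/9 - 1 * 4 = -178/45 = -3.96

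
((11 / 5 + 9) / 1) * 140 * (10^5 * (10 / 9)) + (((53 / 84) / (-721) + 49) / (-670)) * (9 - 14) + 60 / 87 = 123010491369114281 / 706055112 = 174222223.28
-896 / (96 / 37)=-1036 / 3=-345.33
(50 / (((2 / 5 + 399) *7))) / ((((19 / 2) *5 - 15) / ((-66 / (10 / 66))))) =-43560 / 181727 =-0.24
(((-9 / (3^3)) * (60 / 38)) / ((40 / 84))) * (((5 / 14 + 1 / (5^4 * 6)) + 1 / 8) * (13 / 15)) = -658489 / 1425000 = -0.46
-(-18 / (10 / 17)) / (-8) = -153 / 40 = -3.82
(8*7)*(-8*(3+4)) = -3136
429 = 429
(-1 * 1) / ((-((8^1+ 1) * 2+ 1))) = 1 / 19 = 0.05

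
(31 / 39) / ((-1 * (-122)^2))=-31 / 580476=-0.00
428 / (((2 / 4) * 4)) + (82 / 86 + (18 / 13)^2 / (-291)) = 151515855 / 704899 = 214.95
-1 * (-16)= 16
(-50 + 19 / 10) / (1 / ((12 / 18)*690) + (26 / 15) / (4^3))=-531024 / 323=-1644.04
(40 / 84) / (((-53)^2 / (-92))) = -920 / 58989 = -0.02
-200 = -200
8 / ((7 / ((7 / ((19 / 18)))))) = 144 / 19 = 7.58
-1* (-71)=71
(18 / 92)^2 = 81 / 2116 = 0.04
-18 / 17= -1.06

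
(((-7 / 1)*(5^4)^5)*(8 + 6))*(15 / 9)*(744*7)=-81123352050781250000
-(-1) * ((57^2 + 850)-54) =4045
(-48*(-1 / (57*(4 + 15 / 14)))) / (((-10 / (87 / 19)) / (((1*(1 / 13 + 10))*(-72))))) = 91905408 / 1666015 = 55.16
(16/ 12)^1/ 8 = 1/ 6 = 0.17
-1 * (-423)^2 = -178929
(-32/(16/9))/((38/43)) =-387/19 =-20.37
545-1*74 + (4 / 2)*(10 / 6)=1423 / 3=474.33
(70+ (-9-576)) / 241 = -515 / 241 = -2.14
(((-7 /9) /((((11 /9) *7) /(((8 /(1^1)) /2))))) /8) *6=-3 /11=-0.27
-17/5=-3.40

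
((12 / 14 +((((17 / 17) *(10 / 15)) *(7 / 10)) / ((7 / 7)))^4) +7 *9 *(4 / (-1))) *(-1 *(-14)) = -3515.34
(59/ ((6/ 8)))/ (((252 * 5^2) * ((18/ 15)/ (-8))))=-236/ 2835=-0.08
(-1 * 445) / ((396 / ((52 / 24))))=-5785 / 2376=-2.43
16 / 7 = 2.29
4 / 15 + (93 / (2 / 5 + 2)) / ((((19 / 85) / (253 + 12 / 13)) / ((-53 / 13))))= -34575035249 / 192660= -179461.41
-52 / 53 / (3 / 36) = -624 / 53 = -11.77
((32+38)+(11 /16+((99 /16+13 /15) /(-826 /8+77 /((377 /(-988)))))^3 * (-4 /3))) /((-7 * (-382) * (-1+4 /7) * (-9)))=15854967627336164689 /2313394842977315015625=0.01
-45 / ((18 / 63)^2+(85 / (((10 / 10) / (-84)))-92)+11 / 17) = 12495 / 2007883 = 0.01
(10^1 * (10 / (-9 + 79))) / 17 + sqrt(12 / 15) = 10 / 119 + 2 * sqrt(5) / 5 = 0.98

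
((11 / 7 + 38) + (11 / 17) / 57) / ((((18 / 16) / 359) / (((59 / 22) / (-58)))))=-11373773380 / 19473993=-584.05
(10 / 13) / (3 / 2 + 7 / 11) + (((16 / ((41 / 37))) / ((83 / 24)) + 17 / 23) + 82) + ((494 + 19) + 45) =30858540925 / 47822359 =645.27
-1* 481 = -481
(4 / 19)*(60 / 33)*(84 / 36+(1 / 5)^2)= 2848 / 3135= 0.91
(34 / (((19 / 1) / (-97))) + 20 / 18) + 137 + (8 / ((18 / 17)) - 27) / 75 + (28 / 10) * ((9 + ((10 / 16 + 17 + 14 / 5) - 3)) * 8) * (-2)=-15640948 / 12825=-1219.57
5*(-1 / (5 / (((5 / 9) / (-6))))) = 5 / 54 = 0.09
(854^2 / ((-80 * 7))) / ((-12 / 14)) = 182329 / 120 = 1519.41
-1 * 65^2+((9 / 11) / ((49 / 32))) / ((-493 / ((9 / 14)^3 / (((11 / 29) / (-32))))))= -146065855967 / 34571999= -4224.98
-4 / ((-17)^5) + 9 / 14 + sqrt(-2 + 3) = 32656767 / 19877998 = 1.64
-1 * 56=-56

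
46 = 46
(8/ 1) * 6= 48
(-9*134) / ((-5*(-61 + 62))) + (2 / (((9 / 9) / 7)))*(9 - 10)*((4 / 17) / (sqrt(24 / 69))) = 1206 / 5 - 14*sqrt(46) / 17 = 235.61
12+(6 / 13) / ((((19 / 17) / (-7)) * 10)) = 14463 / 1235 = 11.71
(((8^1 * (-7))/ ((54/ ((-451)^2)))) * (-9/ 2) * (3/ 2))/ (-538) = -1423807/ 538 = -2646.48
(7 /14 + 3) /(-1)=-7 /2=-3.50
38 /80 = 19 /40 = 0.48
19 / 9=2.11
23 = 23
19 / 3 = 6.33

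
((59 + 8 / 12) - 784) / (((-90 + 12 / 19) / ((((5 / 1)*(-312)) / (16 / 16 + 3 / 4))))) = -42938480 / 5943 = -7225.05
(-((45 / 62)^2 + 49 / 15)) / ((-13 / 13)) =218731 / 57660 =3.79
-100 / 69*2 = -200 / 69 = -2.90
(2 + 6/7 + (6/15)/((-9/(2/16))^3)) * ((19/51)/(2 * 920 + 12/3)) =354585467/614280360960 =0.00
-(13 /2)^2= -169 /4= -42.25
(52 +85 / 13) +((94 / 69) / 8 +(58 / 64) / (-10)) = 16825747 / 287040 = 58.62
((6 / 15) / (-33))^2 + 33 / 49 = 898621 / 1334025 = 0.67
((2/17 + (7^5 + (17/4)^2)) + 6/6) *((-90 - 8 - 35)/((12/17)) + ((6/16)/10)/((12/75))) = -3166389.14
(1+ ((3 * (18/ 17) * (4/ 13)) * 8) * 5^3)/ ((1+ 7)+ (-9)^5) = -216221/ 13048061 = -0.02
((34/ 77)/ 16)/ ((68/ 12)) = 3/ 616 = 0.00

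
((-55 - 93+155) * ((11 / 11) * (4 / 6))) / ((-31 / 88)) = -1232 / 93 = -13.25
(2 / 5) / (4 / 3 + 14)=3 / 115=0.03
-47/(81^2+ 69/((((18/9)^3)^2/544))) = -94/14295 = -0.01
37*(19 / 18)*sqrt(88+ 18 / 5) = 703*sqrt(2290) / 90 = 373.79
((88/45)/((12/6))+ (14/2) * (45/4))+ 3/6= 14441/180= 80.23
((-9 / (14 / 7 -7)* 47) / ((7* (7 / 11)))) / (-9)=-517 / 245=-2.11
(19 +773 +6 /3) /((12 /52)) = 3440.67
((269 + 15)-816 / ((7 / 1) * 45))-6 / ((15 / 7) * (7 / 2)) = 29464 / 105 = 280.61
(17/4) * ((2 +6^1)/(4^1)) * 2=17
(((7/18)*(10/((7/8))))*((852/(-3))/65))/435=-2272/50895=-0.04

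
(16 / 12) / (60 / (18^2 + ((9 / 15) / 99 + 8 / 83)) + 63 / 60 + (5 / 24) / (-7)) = 4971212960 / 4494093631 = 1.11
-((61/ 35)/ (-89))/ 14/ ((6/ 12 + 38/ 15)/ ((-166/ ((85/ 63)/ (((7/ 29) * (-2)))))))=0.03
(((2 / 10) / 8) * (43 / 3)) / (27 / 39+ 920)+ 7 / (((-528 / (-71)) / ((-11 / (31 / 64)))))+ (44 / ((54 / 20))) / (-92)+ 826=7414272451103 / 9216608760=804.45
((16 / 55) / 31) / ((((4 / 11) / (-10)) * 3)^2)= 220 / 279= 0.79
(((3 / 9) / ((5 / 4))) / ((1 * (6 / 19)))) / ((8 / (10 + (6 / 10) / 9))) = 2869 / 2700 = 1.06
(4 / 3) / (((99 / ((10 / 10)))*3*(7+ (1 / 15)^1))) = 10 / 15741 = 0.00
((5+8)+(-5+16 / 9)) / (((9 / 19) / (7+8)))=8360 / 27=309.63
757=757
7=7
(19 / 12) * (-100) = -475 / 3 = -158.33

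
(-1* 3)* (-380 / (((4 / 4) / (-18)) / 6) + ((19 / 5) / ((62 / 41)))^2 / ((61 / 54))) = -123136.77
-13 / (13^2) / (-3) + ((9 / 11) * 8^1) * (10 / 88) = 3631 / 4719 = 0.77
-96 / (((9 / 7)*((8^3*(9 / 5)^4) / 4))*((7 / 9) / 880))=-137500 / 2187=-62.87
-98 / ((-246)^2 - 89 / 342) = -33516 / 20696383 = -0.00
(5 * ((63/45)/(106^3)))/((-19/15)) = -105/22629304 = -0.00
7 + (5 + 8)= 20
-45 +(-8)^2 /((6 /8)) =121 /3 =40.33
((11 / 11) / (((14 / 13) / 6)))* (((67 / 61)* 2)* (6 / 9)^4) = 27872 / 11529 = 2.42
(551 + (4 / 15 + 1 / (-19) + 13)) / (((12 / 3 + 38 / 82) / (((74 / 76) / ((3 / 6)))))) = 243935117 / 990945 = 246.16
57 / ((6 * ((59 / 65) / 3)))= 3705 / 118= 31.40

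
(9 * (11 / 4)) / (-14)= -1.77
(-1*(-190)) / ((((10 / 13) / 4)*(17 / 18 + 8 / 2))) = 17784 / 89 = 199.82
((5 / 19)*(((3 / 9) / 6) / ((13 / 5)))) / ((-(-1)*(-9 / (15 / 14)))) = -125 / 186732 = -0.00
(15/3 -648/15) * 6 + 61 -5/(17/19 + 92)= -296968/1765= -168.25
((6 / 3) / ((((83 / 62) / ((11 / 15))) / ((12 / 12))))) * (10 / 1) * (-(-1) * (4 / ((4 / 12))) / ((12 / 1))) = 2728 / 249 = 10.96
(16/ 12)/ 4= 1/ 3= 0.33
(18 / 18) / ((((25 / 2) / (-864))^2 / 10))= 5971968 / 125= 47775.74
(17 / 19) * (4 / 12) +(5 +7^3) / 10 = 10003 / 285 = 35.10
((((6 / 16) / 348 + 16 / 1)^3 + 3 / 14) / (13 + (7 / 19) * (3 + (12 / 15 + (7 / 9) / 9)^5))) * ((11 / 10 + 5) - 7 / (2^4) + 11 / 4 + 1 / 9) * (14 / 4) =647119822963499268104212723125 / 75747406283664460535037952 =8543.13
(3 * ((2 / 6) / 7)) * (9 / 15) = 3 / 35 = 0.09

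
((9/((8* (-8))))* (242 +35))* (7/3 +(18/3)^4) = -3236745/64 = -50574.14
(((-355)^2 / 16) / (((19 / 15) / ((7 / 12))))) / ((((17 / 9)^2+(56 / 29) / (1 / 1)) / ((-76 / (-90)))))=230247675 / 413344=557.04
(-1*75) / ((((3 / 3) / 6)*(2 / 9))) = -2025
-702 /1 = -702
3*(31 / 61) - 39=-2286 / 61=-37.48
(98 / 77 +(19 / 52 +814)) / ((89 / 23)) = 10730535 / 50908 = 210.78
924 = 924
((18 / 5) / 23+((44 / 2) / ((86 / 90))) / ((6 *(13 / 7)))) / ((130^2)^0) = 142887 / 64285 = 2.22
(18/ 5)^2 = 12.96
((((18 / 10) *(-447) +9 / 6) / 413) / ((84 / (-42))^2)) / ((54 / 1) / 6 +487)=-8031 / 8193920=-0.00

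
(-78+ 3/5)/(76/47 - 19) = 4.45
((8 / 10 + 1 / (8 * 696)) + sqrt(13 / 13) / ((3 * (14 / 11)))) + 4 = 328833 / 64960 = 5.06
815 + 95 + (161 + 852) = 1923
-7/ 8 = -0.88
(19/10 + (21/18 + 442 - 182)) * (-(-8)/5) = 31568/75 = 420.91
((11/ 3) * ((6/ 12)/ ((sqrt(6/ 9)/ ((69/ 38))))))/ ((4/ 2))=253 * sqrt(6)/ 304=2.04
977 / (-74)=-977 / 74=-13.20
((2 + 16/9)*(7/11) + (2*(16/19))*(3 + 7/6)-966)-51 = -1895255/1881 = -1007.58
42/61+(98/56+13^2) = 41831/244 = 171.44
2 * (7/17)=14/17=0.82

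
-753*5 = -3765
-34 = -34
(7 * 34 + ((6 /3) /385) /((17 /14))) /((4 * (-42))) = -37089 /26180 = -1.42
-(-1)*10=10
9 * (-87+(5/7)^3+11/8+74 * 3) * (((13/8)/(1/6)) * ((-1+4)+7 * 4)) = 4082692653/10976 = 371965.44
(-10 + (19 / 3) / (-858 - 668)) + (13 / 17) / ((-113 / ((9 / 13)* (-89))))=-84312901 / 8794338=-9.59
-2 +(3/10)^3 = -1973/1000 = -1.97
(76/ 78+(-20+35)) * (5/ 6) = 3115/ 234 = 13.31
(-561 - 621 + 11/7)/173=-8263/1211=-6.82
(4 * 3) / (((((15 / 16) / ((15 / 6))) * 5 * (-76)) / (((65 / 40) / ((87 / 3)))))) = -13 / 2755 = -0.00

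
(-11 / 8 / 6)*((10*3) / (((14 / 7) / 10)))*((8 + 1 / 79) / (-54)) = 58025 / 11376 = 5.10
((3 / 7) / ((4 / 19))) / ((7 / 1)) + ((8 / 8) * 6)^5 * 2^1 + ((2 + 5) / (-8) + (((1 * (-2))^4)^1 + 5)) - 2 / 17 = 103773795 / 6664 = 15572.30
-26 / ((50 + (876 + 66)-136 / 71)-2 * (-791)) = -923 / 91309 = -0.01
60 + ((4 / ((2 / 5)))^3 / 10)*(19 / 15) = 560 / 3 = 186.67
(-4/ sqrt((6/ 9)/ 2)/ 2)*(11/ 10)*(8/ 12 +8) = -286*sqrt(3)/ 15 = -33.02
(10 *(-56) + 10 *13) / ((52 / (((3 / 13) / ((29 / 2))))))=-645 / 4901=-0.13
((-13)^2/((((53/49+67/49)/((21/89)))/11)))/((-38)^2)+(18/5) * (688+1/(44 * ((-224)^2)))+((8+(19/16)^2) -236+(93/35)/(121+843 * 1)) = 96172415644213553/42736895703040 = 2250.34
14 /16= 7 /8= 0.88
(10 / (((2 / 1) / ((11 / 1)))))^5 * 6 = 3019706250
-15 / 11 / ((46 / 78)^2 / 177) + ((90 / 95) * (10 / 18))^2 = -1457228155 / 2100659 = -693.70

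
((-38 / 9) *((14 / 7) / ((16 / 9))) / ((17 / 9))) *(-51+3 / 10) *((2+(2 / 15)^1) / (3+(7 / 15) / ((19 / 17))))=3294486 / 41395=79.59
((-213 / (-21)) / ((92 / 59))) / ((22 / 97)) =406333 / 14168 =28.68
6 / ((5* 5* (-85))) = -0.00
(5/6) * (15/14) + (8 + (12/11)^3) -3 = 7.19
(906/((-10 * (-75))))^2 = 22801/15625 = 1.46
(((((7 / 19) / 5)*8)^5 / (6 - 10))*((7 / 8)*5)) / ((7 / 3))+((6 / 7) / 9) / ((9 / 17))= 42858825094 / 292489194375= 0.15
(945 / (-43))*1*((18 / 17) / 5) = -3402 / 731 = -4.65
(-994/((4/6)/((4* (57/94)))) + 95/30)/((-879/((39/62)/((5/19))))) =251680897/25614060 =9.83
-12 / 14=-6 / 7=-0.86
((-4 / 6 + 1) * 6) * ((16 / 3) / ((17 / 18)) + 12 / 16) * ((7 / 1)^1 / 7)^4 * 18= 3915 / 17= 230.29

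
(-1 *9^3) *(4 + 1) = -3645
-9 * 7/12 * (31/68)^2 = -1.09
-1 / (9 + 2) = -1 / 11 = -0.09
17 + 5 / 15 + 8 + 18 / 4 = 29.83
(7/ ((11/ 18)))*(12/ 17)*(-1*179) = -270648/ 187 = -1447.32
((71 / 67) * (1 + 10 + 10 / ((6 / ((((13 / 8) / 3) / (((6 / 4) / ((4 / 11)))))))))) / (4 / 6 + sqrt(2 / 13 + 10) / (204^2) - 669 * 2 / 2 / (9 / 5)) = -6098966710264064 / 190325983669061141 - 546954464 * sqrt(429) / 1712933853021550269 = -0.03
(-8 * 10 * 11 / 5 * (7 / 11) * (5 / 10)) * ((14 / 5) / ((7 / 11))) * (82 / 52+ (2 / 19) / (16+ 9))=-12028632 / 30875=-389.59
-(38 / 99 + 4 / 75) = -1082 / 2475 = -0.44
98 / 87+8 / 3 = 110 / 29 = 3.79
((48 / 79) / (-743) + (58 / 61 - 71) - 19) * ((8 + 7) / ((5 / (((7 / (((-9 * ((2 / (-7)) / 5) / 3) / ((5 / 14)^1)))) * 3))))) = -41848410450 / 3580517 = -11687.81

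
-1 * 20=-20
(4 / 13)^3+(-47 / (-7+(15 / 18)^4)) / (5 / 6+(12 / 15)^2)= 1553309536 / 315487003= 4.92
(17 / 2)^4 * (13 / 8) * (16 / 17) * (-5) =-319345 / 8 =-39918.12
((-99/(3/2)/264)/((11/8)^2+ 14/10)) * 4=-320/1053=-0.30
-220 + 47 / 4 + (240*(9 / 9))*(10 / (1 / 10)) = 95167 / 4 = 23791.75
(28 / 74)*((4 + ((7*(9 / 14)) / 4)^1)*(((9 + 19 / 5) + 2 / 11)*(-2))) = -102459 / 2035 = -50.35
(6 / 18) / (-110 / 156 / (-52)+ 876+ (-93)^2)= 1352 / 38633455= 0.00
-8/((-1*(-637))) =-8/637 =-0.01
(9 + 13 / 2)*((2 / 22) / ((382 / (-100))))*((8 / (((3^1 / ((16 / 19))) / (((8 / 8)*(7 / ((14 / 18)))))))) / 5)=-59520 / 39919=-1.49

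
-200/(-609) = 200/609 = 0.33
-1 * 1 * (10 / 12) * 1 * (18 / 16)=-15 / 16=-0.94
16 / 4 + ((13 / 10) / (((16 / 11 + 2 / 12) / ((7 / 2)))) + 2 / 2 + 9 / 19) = 168337 / 20330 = 8.28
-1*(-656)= 656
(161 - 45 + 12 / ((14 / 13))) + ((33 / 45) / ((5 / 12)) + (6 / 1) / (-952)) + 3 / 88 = 33754043 / 261800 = 128.93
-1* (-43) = 43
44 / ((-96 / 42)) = -77 / 4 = -19.25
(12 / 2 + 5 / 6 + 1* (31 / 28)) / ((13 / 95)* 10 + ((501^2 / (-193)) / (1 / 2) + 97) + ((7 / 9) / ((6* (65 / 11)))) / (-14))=-1430845065 / 450973836299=-0.00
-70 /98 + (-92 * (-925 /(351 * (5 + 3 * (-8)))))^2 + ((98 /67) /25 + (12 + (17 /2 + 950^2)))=941454616372009667 /1042951905450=902682.68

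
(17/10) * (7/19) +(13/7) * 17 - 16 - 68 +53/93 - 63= -114.23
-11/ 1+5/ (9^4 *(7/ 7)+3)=-72199/ 6564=-11.00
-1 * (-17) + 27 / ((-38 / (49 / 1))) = -677 / 38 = -17.82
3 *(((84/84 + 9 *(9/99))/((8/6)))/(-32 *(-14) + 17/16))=48/5269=0.01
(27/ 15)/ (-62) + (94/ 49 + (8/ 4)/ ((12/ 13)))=4.06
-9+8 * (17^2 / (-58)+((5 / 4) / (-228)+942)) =24752333 / 3306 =7487.09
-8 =-8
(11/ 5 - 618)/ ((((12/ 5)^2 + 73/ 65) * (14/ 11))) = -2201485/ 31318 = -70.29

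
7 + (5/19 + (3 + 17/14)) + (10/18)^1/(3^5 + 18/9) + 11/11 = 209135/16758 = 12.48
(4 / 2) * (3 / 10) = 3 / 5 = 0.60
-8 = -8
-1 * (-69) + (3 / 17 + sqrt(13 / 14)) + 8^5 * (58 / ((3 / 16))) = sqrt(182) / 14 + 516951496 / 51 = 10136304.81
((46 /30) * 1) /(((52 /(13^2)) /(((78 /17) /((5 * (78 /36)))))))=897 /425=2.11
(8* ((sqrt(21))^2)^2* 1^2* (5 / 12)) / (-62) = -735 / 31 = -23.71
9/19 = 0.47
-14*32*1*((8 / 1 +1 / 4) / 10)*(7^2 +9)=-107184 / 5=-21436.80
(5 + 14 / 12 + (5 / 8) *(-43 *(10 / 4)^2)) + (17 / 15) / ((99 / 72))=-283321 / 1760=-160.98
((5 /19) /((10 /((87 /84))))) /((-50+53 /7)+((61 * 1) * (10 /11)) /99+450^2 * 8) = 31581 /1877039007224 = 0.00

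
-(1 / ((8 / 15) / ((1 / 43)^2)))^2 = -225 / 218803264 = -0.00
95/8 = 11.88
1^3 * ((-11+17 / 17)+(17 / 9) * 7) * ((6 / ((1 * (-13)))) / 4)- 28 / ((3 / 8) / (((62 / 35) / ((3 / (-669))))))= 11503087 / 390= 29495.09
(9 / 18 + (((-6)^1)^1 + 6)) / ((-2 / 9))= -9 / 4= -2.25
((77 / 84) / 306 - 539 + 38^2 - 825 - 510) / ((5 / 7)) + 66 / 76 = -209697277 / 348840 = -601.13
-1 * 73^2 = -5329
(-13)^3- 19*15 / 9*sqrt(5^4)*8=-25591 / 3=-8530.33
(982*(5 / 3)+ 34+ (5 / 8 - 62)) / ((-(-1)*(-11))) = -38623 / 264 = -146.30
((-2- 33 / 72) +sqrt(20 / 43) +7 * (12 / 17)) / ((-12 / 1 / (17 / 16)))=-1013 / 4608- 17 * sqrt(215) / 4128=-0.28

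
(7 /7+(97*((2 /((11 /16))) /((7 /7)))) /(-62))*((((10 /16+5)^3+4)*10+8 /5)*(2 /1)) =-256662973 /19840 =-12936.64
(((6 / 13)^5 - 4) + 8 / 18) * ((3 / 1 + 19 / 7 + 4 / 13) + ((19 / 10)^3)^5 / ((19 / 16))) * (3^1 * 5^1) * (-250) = 4475032433482421266548361 / 26396611718750000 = 169530562.53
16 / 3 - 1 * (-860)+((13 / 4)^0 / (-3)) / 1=865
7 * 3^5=1701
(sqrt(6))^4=36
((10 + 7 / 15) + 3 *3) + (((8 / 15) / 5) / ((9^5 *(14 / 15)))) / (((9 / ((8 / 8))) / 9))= 40232056 / 2066715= 19.47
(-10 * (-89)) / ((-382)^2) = 445 / 72962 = 0.01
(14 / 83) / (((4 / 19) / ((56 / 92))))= 931 / 1909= 0.49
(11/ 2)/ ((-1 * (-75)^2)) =-11/ 11250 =-0.00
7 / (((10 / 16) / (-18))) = -1008 / 5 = -201.60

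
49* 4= 196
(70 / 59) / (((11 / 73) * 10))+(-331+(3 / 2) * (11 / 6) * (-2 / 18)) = -7722227 / 23364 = -330.52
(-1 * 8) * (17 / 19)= -7.16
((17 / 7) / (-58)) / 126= -17 / 51156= -0.00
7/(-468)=-7/468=-0.01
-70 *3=-210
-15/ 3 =-5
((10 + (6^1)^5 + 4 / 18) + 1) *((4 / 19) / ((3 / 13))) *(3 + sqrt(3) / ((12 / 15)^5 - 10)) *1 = 3644420 / 171 - 5694406250 *sqrt(3) / 7752969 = 20040.24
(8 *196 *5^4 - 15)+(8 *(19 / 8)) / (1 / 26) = 980479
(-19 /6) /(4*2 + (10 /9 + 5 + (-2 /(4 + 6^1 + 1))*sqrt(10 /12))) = -875919 /3902678 -1881*sqrt(30) /3902678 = -0.23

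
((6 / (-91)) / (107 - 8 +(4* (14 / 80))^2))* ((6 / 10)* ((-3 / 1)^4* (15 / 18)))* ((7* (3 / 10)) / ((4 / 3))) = -10935 / 258674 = -0.04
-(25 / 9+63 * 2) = -128.78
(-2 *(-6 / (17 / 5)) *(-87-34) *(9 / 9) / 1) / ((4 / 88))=-159720 / 17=-9395.29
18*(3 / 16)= 3.38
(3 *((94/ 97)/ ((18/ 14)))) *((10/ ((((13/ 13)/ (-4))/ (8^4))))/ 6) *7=-377323520/ 873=-432214.80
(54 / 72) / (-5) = -3 / 20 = -0.15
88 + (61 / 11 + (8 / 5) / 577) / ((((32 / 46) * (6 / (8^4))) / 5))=173344840 / 6347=27311.30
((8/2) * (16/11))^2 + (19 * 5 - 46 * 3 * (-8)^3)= 8564967/121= 70784.85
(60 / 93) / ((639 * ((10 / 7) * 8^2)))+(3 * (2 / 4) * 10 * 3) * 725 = 32625.00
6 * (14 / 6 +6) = 50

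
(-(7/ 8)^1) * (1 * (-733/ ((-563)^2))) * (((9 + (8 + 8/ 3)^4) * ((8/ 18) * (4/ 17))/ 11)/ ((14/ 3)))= 769140565/ 14403388329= 0.05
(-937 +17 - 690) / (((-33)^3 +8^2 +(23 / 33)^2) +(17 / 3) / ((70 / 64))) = 30682575 / 683541704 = 0.04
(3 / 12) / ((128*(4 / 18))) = 0.01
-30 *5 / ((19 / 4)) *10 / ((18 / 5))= -5000 / 57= -87.72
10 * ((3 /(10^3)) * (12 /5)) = 9 /125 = 0.07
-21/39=-7/13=-0.54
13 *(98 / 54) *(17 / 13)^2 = 14161 / 351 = 40.34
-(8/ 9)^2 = -64/ 81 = -0.79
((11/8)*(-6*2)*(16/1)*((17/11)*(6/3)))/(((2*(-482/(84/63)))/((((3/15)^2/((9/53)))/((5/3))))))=14416/90375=0.16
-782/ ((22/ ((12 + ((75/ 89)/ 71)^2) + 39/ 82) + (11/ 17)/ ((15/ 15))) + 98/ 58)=-7874099983528539/ 41285003189774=-190.73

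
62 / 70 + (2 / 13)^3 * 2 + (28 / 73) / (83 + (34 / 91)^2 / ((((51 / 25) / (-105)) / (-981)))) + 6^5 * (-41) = -15098433607647696961 / 47357961647815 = -318815.11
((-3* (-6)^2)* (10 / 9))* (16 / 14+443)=-53297.14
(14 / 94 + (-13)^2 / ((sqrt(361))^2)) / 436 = 5235 / 3698806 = 0.00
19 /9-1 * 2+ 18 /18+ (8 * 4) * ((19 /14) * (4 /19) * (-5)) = -2810 /63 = -44.60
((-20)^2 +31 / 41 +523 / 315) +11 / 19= 98889017 / 245385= 403.00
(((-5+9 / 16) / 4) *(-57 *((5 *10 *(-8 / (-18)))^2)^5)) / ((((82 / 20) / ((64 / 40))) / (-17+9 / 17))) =-9669632000000000000000000000 / 810096242499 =-11936399026084775.85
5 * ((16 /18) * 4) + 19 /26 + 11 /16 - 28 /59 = 2067749 /110448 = 18.72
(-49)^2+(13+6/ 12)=4829/ 2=2414.50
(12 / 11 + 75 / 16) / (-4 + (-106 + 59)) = -339 / 2992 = -0.11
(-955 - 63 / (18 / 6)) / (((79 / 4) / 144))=-562176 / 79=-7116.15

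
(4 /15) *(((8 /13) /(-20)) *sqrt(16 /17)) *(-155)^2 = -30752 *sqrt(17) /663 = -191.24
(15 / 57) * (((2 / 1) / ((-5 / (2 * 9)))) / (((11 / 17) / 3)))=-1836 / 209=-8.78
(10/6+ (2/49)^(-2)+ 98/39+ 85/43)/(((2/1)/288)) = 48813276/559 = 87322.50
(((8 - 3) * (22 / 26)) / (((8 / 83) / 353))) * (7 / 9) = 11280115 / 936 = 12051.40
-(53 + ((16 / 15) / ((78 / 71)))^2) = -18460549 / 342225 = -53.94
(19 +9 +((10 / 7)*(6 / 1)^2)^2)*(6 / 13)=785832 / 637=1233.65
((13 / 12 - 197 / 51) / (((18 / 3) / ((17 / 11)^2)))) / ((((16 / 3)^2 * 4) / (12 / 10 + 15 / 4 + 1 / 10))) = -973539 / 19824640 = -0.05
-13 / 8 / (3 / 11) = -143 / 24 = -5.96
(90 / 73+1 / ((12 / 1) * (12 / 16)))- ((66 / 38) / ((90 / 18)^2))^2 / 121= 199220962 / 148235625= 1.34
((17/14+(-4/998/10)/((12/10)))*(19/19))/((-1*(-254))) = 12721/2661666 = 0.00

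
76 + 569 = 645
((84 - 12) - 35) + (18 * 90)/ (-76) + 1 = 317/ 19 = 16.68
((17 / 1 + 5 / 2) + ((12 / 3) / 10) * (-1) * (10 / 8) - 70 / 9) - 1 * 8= 29 / 9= 3.22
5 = 5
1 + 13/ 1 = 14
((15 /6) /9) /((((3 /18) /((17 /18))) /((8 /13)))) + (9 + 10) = 7009 /351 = 19.97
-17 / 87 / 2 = -17 / 174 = -0.10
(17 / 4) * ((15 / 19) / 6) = 85 / 152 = 0.56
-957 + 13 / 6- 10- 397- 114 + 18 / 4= -1471.33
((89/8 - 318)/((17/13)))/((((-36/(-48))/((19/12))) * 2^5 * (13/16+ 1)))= -606385/70992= -8.54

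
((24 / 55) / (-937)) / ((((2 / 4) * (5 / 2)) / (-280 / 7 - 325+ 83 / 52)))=453528 / 3349775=0.14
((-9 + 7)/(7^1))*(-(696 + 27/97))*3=405234/679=596.81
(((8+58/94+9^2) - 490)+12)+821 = 20333/47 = 432.62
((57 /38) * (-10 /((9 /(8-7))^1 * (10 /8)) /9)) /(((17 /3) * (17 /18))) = -8 /289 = -0.03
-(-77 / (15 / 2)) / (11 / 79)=1106 / 15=73.73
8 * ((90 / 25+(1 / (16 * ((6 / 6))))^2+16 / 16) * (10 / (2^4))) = 5893 / 256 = 23.02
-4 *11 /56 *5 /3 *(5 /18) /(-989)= 275 /747684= 0.00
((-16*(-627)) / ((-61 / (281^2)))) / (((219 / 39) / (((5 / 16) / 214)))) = -3218055555 / 952942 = -3376.97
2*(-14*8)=-224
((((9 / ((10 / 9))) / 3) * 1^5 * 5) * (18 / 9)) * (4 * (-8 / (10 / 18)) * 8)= -62208 / 5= -12441.60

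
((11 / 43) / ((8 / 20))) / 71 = 55 / 6106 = 0.01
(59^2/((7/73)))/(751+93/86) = 21853718/452753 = 48.27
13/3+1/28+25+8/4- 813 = -781.63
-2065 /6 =-344.17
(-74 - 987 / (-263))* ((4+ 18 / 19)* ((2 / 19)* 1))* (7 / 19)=-24313100 / 1803917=-13.48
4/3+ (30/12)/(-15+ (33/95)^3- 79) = 631597879/483343878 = 1.31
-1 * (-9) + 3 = 12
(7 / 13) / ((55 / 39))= 0.38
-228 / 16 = -57 / 4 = -14.25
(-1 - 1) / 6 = -1 / 3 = -0.33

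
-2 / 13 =-0.15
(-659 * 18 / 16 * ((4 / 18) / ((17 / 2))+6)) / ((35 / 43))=-13063357 / 2380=-5488.81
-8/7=-1.14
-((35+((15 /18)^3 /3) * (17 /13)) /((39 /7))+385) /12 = -128565115 /3942432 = -32.61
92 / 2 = 46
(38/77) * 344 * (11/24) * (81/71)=44118/497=88.77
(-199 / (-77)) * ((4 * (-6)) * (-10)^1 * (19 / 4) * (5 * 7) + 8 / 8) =7940299 / 77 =103120.77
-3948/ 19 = -207.79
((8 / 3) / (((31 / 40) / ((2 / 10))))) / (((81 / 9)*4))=16 / 837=0.02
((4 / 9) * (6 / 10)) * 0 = 0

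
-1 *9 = -9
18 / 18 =1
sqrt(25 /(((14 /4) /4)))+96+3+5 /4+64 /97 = 10 * sqrt(14) /7+39153 /388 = 106.26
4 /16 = 1 /4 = 0.25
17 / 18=0.94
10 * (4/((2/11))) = 220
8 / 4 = 2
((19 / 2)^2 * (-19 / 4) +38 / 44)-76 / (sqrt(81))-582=-1612937 / 1584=-1018.27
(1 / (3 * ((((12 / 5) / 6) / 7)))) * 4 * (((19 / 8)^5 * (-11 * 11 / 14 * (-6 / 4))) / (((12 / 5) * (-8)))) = -7490199475 / 6291456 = -1190.54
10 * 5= 50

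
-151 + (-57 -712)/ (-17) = -1798/ 17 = -105.76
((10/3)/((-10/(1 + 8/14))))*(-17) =187/21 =8.90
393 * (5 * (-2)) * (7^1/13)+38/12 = -164813/78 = -2112.99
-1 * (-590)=590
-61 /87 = -0.70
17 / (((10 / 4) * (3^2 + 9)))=17 / 45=0.38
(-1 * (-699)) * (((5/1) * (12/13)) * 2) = 83880/13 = 6452.31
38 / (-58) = -0.66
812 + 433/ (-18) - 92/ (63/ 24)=94865/ 126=752.90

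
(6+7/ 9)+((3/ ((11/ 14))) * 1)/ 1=1049/ 99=10.60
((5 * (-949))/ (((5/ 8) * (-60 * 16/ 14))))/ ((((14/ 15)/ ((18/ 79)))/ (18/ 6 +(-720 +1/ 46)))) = -281690721/ 14536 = -19378.83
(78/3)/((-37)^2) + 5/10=1421/2738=0.52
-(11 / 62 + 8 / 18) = -347 / 558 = -0.62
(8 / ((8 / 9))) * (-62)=-558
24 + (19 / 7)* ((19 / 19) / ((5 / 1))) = 24.54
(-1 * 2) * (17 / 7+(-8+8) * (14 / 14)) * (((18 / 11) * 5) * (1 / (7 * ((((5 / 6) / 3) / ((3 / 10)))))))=-16524 / 2695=-6.13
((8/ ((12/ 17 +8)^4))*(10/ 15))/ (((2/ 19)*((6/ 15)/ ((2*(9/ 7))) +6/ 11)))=261838335/ 20810683744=0.01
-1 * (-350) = 350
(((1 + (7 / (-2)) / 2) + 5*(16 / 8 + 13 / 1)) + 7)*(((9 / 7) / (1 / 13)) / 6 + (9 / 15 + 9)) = 56355 / 56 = 1006.34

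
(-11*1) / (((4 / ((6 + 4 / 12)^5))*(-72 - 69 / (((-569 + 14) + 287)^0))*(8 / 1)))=27237089 / 1096416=24.84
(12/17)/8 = 3/34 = 0.09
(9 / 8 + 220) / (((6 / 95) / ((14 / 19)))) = 61915 / 24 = 2579.79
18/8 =9/4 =2.25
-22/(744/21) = -77/124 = -0.62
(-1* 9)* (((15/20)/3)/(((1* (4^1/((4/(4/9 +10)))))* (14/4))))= -81/1316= -0.06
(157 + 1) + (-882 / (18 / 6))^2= 86594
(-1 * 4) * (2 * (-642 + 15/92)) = 118098/23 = 5134.70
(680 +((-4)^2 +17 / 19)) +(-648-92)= -819 / 19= -43.11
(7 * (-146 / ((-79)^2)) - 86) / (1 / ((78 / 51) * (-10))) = 139814480 / 106097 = 1317.80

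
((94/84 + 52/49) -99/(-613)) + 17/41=20367373/7389102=2.76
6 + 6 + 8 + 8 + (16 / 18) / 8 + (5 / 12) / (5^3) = 25303 / 900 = 28.11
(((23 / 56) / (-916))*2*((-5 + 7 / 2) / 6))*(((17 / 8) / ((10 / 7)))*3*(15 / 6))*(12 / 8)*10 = 17595 / 468992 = 0.04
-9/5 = -1.80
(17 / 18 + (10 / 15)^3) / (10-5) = 67 / 270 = 0.25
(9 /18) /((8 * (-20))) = -1 /320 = -0.00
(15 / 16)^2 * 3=675 / 256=2.64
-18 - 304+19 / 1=-303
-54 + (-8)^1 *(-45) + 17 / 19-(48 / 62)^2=5592647 / 18259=306.30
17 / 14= 1.21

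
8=8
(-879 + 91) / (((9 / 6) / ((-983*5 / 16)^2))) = -4758973325 / 96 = -49572638.80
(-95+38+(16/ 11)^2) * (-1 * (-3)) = -19923/ 121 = -164.65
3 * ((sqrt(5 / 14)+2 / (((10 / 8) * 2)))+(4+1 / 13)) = 3 * sqrt(70) / 14+951 / 65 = 16.42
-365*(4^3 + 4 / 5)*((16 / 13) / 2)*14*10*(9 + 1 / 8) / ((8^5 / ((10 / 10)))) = -15107715 / 26624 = -567.45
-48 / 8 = -6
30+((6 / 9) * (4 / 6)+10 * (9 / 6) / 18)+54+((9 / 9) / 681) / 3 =116149 / 1362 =85.28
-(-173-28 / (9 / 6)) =575 / 3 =191.67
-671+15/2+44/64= -10605/16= -662.81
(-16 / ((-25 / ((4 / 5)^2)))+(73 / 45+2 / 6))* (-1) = -13304 / 5625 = -2.37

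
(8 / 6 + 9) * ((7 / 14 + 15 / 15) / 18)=0.86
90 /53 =1.70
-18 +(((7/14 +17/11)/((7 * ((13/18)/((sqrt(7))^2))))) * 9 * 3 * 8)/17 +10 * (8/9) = 587978/21879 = 26.87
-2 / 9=-0.22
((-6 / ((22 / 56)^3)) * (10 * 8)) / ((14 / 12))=-9031680 / 1331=-6785.63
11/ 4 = 2.75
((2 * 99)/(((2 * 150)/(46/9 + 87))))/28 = 9119/4200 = 2.17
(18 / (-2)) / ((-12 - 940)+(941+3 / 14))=126 / 151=0.83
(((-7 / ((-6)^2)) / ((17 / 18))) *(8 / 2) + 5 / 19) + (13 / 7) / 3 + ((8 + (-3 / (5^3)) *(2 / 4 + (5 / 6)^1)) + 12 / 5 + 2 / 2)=9688393 / 847875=11.43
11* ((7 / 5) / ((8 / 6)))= 231 / 20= 11.55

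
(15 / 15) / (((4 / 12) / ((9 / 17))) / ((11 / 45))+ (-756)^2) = 0.00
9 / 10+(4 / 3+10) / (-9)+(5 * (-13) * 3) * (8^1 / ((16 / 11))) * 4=-1158397 / 270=-4290.36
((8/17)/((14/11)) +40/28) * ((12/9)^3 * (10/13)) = 136960/41769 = 3.28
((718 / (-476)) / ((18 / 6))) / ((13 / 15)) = -0.58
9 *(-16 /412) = -36 /103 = -0.35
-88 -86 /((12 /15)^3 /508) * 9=-6144329 /8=-768041.12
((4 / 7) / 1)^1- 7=-45 / 7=-6.43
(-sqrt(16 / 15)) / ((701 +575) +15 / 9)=-4 * sqrt(15) / 19165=-0.00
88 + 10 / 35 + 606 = 4860 / 7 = 694.29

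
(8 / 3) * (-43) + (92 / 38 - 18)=-7424 / 57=-130.25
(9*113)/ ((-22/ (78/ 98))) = -39663/ 1078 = -36.79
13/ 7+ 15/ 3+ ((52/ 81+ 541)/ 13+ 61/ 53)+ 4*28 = 63159602/ 390663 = 161.67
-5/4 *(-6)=15/2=7.50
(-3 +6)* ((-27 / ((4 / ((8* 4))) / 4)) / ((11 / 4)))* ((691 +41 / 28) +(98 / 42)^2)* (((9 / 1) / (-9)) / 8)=6331428 / 77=82226.34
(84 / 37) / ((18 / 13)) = 182 / 111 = 1.64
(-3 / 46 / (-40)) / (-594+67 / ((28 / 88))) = -0.00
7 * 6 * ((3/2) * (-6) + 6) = -126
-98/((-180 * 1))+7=679/90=7.54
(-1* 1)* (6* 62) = -372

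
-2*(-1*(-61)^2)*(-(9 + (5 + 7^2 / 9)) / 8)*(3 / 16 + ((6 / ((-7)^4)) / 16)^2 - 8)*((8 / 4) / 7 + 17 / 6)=35125725043461025 / 79692609024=440765.15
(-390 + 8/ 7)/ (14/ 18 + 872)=-24498/ 54985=-0.45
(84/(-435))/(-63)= 4/1305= 0.00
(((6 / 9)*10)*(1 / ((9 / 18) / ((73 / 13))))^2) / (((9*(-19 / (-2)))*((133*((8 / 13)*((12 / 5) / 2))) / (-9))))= -266450 / 295659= -0.90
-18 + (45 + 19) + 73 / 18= 901 / 18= 50.06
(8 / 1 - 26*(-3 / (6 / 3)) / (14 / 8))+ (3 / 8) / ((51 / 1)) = 28839 / 952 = 30.29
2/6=1/3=0.33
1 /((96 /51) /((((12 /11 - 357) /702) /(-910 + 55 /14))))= 3451 /11609312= 0.00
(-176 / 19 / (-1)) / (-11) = -16 / 19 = -0.84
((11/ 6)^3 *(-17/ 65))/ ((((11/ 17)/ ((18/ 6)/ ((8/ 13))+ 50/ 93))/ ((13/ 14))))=-140820163/ 11249280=-12.52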